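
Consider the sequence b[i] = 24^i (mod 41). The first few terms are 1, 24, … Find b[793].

22

Listing terms: b[0] = 1,  b[1] = 24,  b[2] = 2,  b[3] = 7,  b[4] = 4,  b[5] = 14,  b[6] = 8,  b[7] = 28,  b[8] = 16,  b[9] = 15,  b[10] = 32,  b[11] = 30,  b[12] = 23,  b[13] = 19,  b[14] = 5,  b[15] = 38,  b[16] = 10,  b[17] = 35,  b[18] = 20,  b[19] = 29,  b[20] = 40,  b[21] = 17,  b[22] = 39,  b[23] = 34,  b[24] = 37,  b[25] = 27,  b[26] = 33,  b[27] = 13,  b[28] = 25,  b[29] = 26,  b[30] = 9,  b[31] = 11,  b[32] = 18,  b[33] = 22,  b[34] = 36,  b[35] = 3,  b[36] = 31,  b[37] = 6,  b[38] = 21,  b[39] = 12,  b[40] = 1.
Since b[40] = b[0] = 1, the sequence is periodic with period 40.
So b[793] = b[0 + ((793-0) mod 40)] = b[33] = 22.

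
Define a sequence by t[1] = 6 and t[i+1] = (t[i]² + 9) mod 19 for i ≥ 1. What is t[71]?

Listing terms: t[1] = 6,  t[2] = 7,  t[3] = 1,  t[4] = 10,  t[5] = 14,  t[6] = 15,  t[7] = 6.
The sequence repeats with period 6.
So t[71] = t[1 + ((71-1) mod 6)] = t[5] = 14.

14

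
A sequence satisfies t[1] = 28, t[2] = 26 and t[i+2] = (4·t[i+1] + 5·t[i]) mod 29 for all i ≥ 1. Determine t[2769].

25

t[1] = 28, t[2] = 26, t[3] = 12, t[4] = 4, t[5] = 18, t[6] = 5, t[7] = 23, t[8] = 1, t[9] = 3, t[10] = 17, t[11] = 25, t[12] = 11, t[13] = 24, t[14] = 6, t[15] = 28, t[16] = 26.
Since (t[15], t[16]) = (t[1], t[2]) = (28, 26) (two consecutive terms determine the rest), the sequence is periodic with period 14.
(2769 - 1) mod 14 = 10, so t[2769] = t[11] = 25.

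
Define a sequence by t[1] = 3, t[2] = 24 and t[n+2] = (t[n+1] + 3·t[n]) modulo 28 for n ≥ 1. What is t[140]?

0

Listing terms: t[1] = 3,  t[2] = 24,  t[3] = 5,  t[4] = 21,  t[5] = 8,  t[6] = 15,  t[7] = 11,  t[8] = 0,  t[9] = 5,  t[10] = 5,  t[11] = 20,  t[12] = 7,  t[13] = 11,  t[14] = 4,  t[15] = 9,  t[16] = 21,  t[17] = 20,  t[18] = 27,  t[19] = 3,  t[20] = 0,  t[21] = 9,  t[22] = 9,  t[23] = 8,  t[24] = 7,  t[25] = 3,  t[26] = 24.
The sequence repeats with period 24.
(140 - 1) mod 24 = 19, so t[140] = t[20] = 0.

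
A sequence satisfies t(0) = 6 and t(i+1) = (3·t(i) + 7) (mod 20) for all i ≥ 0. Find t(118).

Listing terms: t(0) = 6; t(1) = 5; t(2) = 2; t(3) = 13; t(4) = 6.
The sequence repeats with period 4.
So t(118) = t(0 + ((118-0) mod 4)) = t(2) = 2.

2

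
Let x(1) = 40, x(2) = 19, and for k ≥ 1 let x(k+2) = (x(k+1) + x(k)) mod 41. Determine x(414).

19

We have x(1) = 40; x(2) = 19; x(3) = 18; x(4) = 37; x(5) = 14; x(6) = 10; x(7) = 24; x(8) = 34; x(9) = 17; x(10) = 10; x(11) = 27; x(12) = 37; x(13) = 23; x(14) = 19; x(15) = 1; x(16) = 20; x(17) = 21; x(18) = 0; x(19) = 21; x(20) = 21; x(21) = 1; x(22) = 22; x(23) = 23; x(24) = 4; x(25) = 27; x(26) = 31; x(27) = 17; x(28) = 7; x(29) = 24; x(30) = 31; x(31) = 14; x(32) = 4; x(33) = 18; x(34) = 22; x(35) = 40; x(36) = 21; x(37) = 20; x(38) = 0; x(39) = 20; x(40) = 20; x(41) = 40; x(42) = 19.
The sequence repeats with period 40.
(414 - 1) mod 40 = 13, so x(414) = x(14) = 19.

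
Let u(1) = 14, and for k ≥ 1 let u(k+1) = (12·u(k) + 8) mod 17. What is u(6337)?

Computing terms: u(1) = 14; u(2) = 6; u(3) = 12; u(4) = 16; u(5) = 13; u(6) = 11; u(7) = 4; u(8) = 5; u(9) = 0; u(10) = 8; u(11) = 2; u(12) = 15; u(13) = 1; u(14) = 3; u(15) = 10; u(16) = 9; u(17) = 14.
The sequence repeats with period 16.
So u(6337) = u(1 + ((6337-1) mod 16)) = u(1) = 14.

14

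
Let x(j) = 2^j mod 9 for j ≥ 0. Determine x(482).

We have x(0) = 1,  x(1) = 2,  x(2) = 4,  x(3) = 8,  x(4) = 7,  x(5) = 5,  x(6) = 1.
Since x(6) = x(0) = 1, the sequence is periodic with period 6.
So x(482) = x(0 + ((482-0) mod 6)) = x(2) = 4.

4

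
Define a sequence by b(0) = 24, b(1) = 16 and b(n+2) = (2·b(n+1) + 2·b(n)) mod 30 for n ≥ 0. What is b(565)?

Listing terms: b(0) = 24,  b(1) = 16,  b(2) = 20,  b(3) = 12,  b(4) = 4,  b(5) = 2,  b(6) = 12,  b(7) = 28,  b(8) = 20,  b(9) = 6,  b(10) = 22,  b(11) = 26,  b(12) = 6,  b(13) = 4,  b(14) = 20,  b(15) = 18,  b(16) = 16,  b(17) = 8,  b(18) = 18,  b(19) = 22,  b(20) = 20,  b(21) = 24,  b(22) = 28,  b(23) = 14,  b(24) = 24,  b(25) = 16.
Since (b(24), b(25)) = (b(0), b(1)) = (24, 16) (two consecutive terms determine the rest), the sequence is periodic with period 24.
(565 - 0) mod 24 = 13, so b(565) = b(13) = 4.

4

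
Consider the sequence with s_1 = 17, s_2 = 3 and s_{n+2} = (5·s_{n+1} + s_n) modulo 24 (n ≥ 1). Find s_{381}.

16

s_1 = 17; s_2 = 3; s_3 = 8; s_4 = 19; s_5 = 7; s_6 = 6; s_7 = 13; s_8 = 23; s_9 = 8; s_{10} = 15; s_{11} = 11; s_{12} = 22; s_{13} = 1; s_{14} = 3; s_{15} = 16; s_{16} = 11; s_{17} = 23; s_{18} = 6; s_{19} = 5; s_{20} = 7; s_{21} = 16; s_{22} = 15; s_{23} = 19; s_{24} = 14; s_{25} = 17; s_{26} = 3.
The sequence repeats with period 24.
(381 - 1) mod 24 = 20, so s_{381} = s_{21} = 16.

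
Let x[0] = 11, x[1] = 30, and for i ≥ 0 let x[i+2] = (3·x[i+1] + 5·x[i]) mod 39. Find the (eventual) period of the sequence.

12

Listing terms: x[0] = 11; x[1] = 30; x[2] = 28; x[3] = 0; x[4] = 23; x[5] = 30; x[6] = 10; x[7] = 24; x[8] = 5; x[9] = 18; x[10] = 1; x[11] = 15; x[12] = 11; x[13] = 30.
Since (x[12], x[13]) = (x[0], x[1]) = (11, 30) (two consecutive terms determine the rest), the sequence is periodic with period 12.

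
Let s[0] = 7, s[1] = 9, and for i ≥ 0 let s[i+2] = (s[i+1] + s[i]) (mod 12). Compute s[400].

1

s[0] = 7, s[1] = 9, s[2] = 4, s[3] = 1, s[4] = 5, s[5] = 6, s[6] = 11, s[7] = 5, s[8] = 4, s[9] = 9, s[10] = 1, s[11] = 10, s[12] = 11, s[13] = 9, s[14] = 8, s[15] = 5, s[16] = 1, s[17] = 6, s[18] = 7, s[19] = 1, s[20] = 8, s[21] = 9, s[22] = 5, s[23] = 2, s[24] = 7, s[25] = 9.
Since (s[24], s[25]) = (s[0], s[1]) = (7, 9) (two consecutive terms determine the rest), the sequence is periodic with period 24.
So s[400] = s[0 + ((400-0) mod 24)] = s[16] = 1.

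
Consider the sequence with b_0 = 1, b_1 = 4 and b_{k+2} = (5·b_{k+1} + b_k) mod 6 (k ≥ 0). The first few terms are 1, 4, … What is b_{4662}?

3

We have b_0 = 1, b_1 = 4, b_2 = 3, b_3 = 1, b_4 = 2, b_5 = 5, b_6 = 3, b_7 = 2, b_8 = 1, b_9 = 1, b_{10} = 0, b_{11} = 1, b_{12} = 5, b_{13} = 2, b_{14} = 3, b_{15} = 5, b_{16} = 4, b_{17} = 1, b_{18} = 3, b_{19} = 4, b_{20} = 5, b_{21} = 5, b_{22} = 0, b_{23} = 5, b_{24} = 1, b_{25} = 4.
Since (b_{24}, b_{25}) = (b_0, b_1) = (1, 4) (two consecutive terms determine the rest), the sequence is periodic with period 24.
(4662 - 0) mod 24 = 6, so b_{4662} = b_6 = 3.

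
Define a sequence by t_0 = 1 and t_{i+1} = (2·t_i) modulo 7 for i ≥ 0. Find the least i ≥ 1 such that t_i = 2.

Computing terms: t_0 = 1, t_1 = 2, t_2 = 4, t_3 = 1.
The sequence repeats with period 3.
The value 2 first appears (with i ≥ 1) at t_1.

1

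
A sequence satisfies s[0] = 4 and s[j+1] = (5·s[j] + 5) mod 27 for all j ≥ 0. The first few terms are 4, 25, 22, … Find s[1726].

13

Listing terms: s[0] = 4; s[1] = 25; s[2] = 22; s[3] = 7; s[4] = 13; s[5] = 16; s[6] = 4.
Since s[6] = s[0] = 4, the sequence is periodic with period 6.
So s[1726] = s[0 + ((1726-0) mod 6)] = s[4] = 13.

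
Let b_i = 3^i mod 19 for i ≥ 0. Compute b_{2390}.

4

Computing terms: b_0 = 1; b_1 = 3; b_2 = 9; b_3 = 8; b_4 = 5; b_5 = 15; b_6 = 7; b_7 = 2; b_8 = 6; b_9 = 18; b_{10} = 16; b_{11} = 10; b_{12} = 11; b_{13} = 14; b_{14} = 4; b_{15} = 12; b_{16} = 17; b_{17} = 13; b_{18} = 1.
The sequence repeats with period 18.
(2390 - 0) mod 18 = 14, so b_{2390} = b_{14} = 4.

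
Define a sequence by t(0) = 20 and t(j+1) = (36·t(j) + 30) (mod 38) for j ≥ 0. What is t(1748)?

t(0) = 20, t(1) = 28, t(2) = 12, t(3) = 6, t(4) = 18, t(5) = 32, t(6) = 4, t(7) = 22, t(8) = 24, t(9) = 20.
Since t(9) = t(0) = 20, the sequence is periodic with period 9.
So t(1748) = t(0 + ((1748-0) mod 9)) = t(2) = 12.

12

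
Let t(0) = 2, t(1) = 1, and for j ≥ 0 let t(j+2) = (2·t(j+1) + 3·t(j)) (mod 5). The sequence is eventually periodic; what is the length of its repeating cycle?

t(0) = 2,  t(1) = 1,  t(2) = 3,  t(3) = 4,  t(4) = 2,  t(5) = 1.
Since (t(4), t(5)) = (t(0), t(1)) = (2, 1) (two consecutive terms determine the rest), the sequence is periodic with period 4.

4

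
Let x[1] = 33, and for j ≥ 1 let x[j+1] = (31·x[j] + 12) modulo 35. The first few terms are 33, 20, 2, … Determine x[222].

0

We have x[1] = 33,  x[2] = 20,  x[3] = 2,  x[4] = 4,  x[5] = 31,  x[6] = 28,  x[7] = 5,  x[8] = 27,  x[9] = 9,  x[10] = 11,  x[11] = 3,  x[12] = 0,  x[13] = 12,  x[14] = 34,  x[15] = 16,  x[16] = 18,  x[17] = 10,  x[18] = 7,  x[19] = 19,  x[20] = 6,  x[21] = 23,  x[22] = 25,  x[23] = 17,  x[24] = 14,  x[25] = 26,  x[26] = 13,  x[27] = 30,  x[28] = 32,  x[29] = 24,  x[30] = 21,  x[31] = 33.
The sequence repeats with period 30.
So x[222] = x[1 + ((222-1) mod 30)] = x[12] = 0.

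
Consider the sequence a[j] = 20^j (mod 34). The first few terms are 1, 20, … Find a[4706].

Computing terms: a[0] = 1; a[1] = 20; a[2] = 26; a[3] = 10; a[4] = 30; a[5] = 22; a[6] = 32; a[7] = 28; a[8] = 16; a[9] = 14; a[10] = 8; a[11] = 24; a[12] = 4; a[13] = 12; a[14] = 2; a[15] = 6; a[16] = 18; a[17] = 20.
Since a[17] = a[1] = 20, the sequence is eventually periodic: after a pre-period of length 1 it cycles with period 16.
For j ≥ 1, a[j] depends only on (j - 1) mod 16. (4706 - 1) mod 16 = 1, so a[4706] = a[2] = 26.

26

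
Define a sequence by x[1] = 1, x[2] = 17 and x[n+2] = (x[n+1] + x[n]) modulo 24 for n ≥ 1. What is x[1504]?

We have x[1] = 1,  x[2] = 17,  x[3] = 18,  x[4] = 11,  x[5] = 5,  x[6] = 16,  x[7] = 21,  x[8] = 13,  x[9] = 10,  x[10] = 23,  x[11] = 9,  x[12] = 8,  x[13] = 17,  x[14] = 1,  x[15] = 18,  x[16] = 19,  x[17] = 13,  x[18] = 8,  x[19] = 21,  x[20] = 5,  x[21] = 2,  x[22] = 7,  x[23] = 9,  x[24] = 16,  x[25] = 1,  x[26] = 17.
The sequence repeats with period 24.
(1504 - 1) mod 24 = 15, so x[1504] = x[16] = 19.

19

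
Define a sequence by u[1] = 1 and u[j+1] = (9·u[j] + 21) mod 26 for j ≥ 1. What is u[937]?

We have u[1] = 1, u[2] = 4, u[3] = 5, u[4] = 14, u[5] = 17, u[6] = 18, u[7] = 1.
Since u[7] = u[1] = 1, the sequence is periodic with period 6.
(937 - 1) mod 6 = 0, so u[937] = u[1] = 1.

1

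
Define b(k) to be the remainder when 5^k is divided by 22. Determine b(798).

15

b(0) = 1, b(1) = 5, b(2) = 3, b(3) = 15, b(4) = 9, b(5) = 1.
Since b(5) = b(0) = 1, the sequence is periodic with period 5.
(798 - 0) mod 5 = 3, so b(798) = b(3) = 15.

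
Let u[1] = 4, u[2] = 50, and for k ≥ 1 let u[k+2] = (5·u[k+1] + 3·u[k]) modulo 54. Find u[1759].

52

Listing terms: u[1] = 4, u[2] = 50, u[3] = 46, u[4] = 2, u[5] = 40, u[6] = 44, u[7] = 16, u[8] = 50, u[9] = 28, u[10] = 20, u[11] = 22, u[12] = 8, u[13] = 52, u[14] = 14, u[15] = 10, u[16] = 38, u[17] = 4, u[18] = 26, u[19] = 34, u[20] = 32, u[21] = 46, u[22] = 2.
Since (u[21], u[22]) = (u[3], u[4]) = (46, 2) (two consecutive terms determine the rest), the sequence is eventually periodic: after a pre-period of length 2 it cycles with period 18.
For k ≥ 3, u[k] depends only on (k - 3) mod 18. (1759 - 3) mod 18 = 10, so u[1759] = u[13] = 52.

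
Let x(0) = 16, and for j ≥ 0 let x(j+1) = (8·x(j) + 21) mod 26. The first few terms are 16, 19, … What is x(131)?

1

We have x(0) = 16, x(1) = 19, x(2) = 17, x(3) = 1, x(4) = 3, x(5) = 19.
Since x(5) = x(1) = 19, the sequence is eventually periodic: after a pre-period of length 1 it cycles with period 4.
For j ≥ 1, x(j) depends only on (j - 1) mod 4. (131 - 1) mod 4 = 2, so x(131) = x(3) = 1.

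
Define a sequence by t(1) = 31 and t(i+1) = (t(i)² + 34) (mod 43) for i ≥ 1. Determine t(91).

We have t(1) = 31,  t(2) = 6,  t(3) = 27,  t(4) = 32,  t(5) = 26,  t(6) = 22,  t(7) = 2,  t(8) = 38,  t(9) = 16,  t(10) = 32.
Since t(10) = t(4) = 32, the sequence is eventually periodic: after a pre-period of length 3 it cycles with period 6.
For i ≥ 4, t(i) depends only on (i - 4) mod 6. (91 - 4) mod 6 = 3, so t(91) = t(7) = 2.

2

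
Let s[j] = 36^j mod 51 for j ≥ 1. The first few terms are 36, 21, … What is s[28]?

33

Listing terms: s[1] = 36,  s[2] = 21,  s[3] = 42,  s[4] = 33,  s[5] = 15,  s[6] = 30,  s[7] = 9,  s[8] = 18,  s[9] = 36.
Since s[9] = s[1] = 36, the sequence is periodic with period 8.
So s[28] = s[1 + ((28-1) mod 8)] = s[4] = 33.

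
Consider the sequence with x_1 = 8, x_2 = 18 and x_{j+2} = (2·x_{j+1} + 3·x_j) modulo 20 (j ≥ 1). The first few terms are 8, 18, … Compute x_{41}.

Listing terms: x_1 = 8,  x_2 = 18,  x_3 = 0,  x_4 = 14,  x_5 = 8,  x_6 = 18.
The sequence repeats with period 4.
So x_{41} = x_{1 + ((41-1) mod 4)} = x_1 = 8.

8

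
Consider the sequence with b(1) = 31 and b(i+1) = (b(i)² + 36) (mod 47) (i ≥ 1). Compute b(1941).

Computing terms: b(1) = 31; b(2) = 10; b(3) = 42; b(4) = 14; b(5) = 44; b(6) = 45; b(7) = 40; b(8) = 38; b(9) = 23; b(10) = 1; b(11) = 37; b(12) = 42.
Since b(12) = b(3) = 42, the sequence is eventually periodic: after a pre-period of length 2 it cycles with period 9.
For i ≥ 3, b(i) depends only on (i - 3) mod 9. (1941 - 3) mod 9 = 3, so b(1941) = b(6) = 45.

45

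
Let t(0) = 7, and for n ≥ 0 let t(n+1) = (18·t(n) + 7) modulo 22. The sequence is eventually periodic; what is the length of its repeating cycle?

We have t(0) = 7, t(1) = 1, t(2) = 3, t(3) = 17, t(4) = 5, t(5) = 9, t(6) = 15, t(7) = 13, t(8) = 21, t(9) = 11, t(10) = 7.
Since t(10) = t(0) = 7, the sequence is periodic with period 10.

10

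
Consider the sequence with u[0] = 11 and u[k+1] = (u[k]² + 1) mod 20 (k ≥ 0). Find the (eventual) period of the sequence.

6

u[0] = 11,  u[1] = 2,  u[2] = 5,  u[3] = 6,  u[4] = 17,  u[5] = 10,  u[6] = 1,  u[7] = 2.
Since u[7] = u[1] = 2, the sequence is eventually periodic: after a pre-period of length 1 it cycles with period 6.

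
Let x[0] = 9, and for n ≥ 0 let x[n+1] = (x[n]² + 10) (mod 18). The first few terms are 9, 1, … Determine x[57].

Listing terms: x[0] = 9,  x[1] = 1,  x[2] = 11,  x[3] = 5,  x[4] = 17,  x[5] = 11.
Since x[5] = x[2] = 11, the sequence is eventually periodic: after a pre-period of length 2 it cycles with period 3.
For n ≥ 2, x[n] depends only on (n - 2) mod 3. (57 - 2) mod 3 = 1, so x[57] = x[3] = 5.

5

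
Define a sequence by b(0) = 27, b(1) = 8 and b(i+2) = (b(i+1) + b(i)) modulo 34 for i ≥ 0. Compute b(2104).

22

We have b(0) = 27, b(1) = 8, b(2) = 1, b(3) = 9, b(4) = 10, b(5) = 19, b(6) = 29, b(7) = 14, b(8) = 9, b(9) = 23, b(10) = 32, b(11) = 21, b(12) = 19, b(13) = 6, b(14) = 25, b(15) = 31, b(16) = 22, b(17) = 19, b(18) = 7, b(19) = 26, b(20) = 33, b(21) = 25, b(22) = 24, b(23) = 15, b(24) = 5, b(25) = 20, b(26) = 25, b(27) = 11, b(28) = 2, b(29) = 13, b(30) = 15, b(31) = 28, b(32) = 9, b(33) = 3, b(34) = 12, b(35) = 15, b(36) = 27, b(37) = 8.
Since (b(36), b(37)) = (b(0), b(1)) = (27, 8) (two consecutive terms determine the rest), the sequence is periodic with period 36.
(2104 - 0) mod 36 = 16, so b(2104) = b(16) = 22.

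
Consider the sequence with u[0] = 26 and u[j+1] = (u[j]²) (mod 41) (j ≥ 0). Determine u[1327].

We have u[0] = 26, u[1] = 20, u[2] = 31, u[3] = 18, u[4] = 37, u[5] = 16, u[6] = 10, u[7] = 18.
Since u[7] = u[3] = 18, the sequence is eventually periodic: after a pre-period of length 3 it cycles with period 4.
For j ≥ 3, u[j] depends only on (j - 3) mod 4. (1327 - 3) mod 4 = 0, so u[1327] = u[3] = 18.

18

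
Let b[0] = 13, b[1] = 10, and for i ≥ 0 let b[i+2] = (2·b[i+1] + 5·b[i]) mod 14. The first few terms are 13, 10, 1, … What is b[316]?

11

We have b[0] = 13; b[1] = 10; b[2] = 1; b[3] = 10; b[4] = 11; b[5] = 2; b[6] = 3; b[7] = 2; b[8] = 5; b[9] = 6; b[10] = 9; b[11] = 6; b[12] = 1; b[13] = 4; b[14] = 13; b[15] = 4; b[16] = 3; b[17] = 12; b[18] = 11; b[19] = 12; b[20] = 9; b[21] = 8; b[22] = 5; b[23] = 8; b[24] = 13; b[25] = 10.
Since (b[24], b[25]) = (b[0], b[1]) = (13, 10) (two consecutive terms determine the rest), the sequence is periodic with period 24.
So b[316] = b[0 + ((316-0) mod 24)] = b[4] = 11.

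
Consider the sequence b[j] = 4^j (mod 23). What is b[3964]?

Computing terms: b[0] = 1, b[1] = 4, b[2] = 16, b[3] = 18, b[4] = 3, b[5] = 12, b[6] = 2, b[7] = 8, b[8] = 9, b[9] = 13, b[10] = 6, b[11] = 1.
Since b[11] = b[0] = 1, the sequence is periodic with period 11.
(3964 - 0) mod 11 = 4, so b[3964] = b[4] = 3.

3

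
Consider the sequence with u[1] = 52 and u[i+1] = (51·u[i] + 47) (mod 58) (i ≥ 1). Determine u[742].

49

Listing terms: u[1] = 52,  u[2] = 31,  u[3] = 4,  u[4] = 19,  u[5] = 30,  u[6] = 11,  u[7] = 28,  u[8] = 25,  u[9] = 46,  u[10] = 15,  u[11] = 0,  u[12] = 47,  u[13] = 8,  u[14] = 49,  u[15] = 52.
Since u[15] = u[1] = 52, the sequence is periodic with period 14.
(742 - 1) mod 14 = 13, so u[742] = u[14] = 49.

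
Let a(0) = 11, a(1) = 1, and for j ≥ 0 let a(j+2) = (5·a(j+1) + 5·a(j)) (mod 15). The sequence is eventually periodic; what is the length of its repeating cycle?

Computing terms: a(0) = 11; a(1) = 1; a(2) = 0; a(3) = 5; a(4) = 10; a(5) = 0; a(6) = 5.
Since (a(5), a(6)) = (a(2), a(3)) = (0, 5) (two consecutive terms determine the rest), the sequence is eventually periodic: after a pre-period of length 2 it cycles with period 3.

3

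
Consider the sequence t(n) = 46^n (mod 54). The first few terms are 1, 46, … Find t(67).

Listing terms: t(0) = 1; t(1) = 46; t(2) = 10; t(3) = 28; t(4) = 46.
Since t(4) = t(1) = 46, the sequence is eventually periodic: after a pre-period of length 1 it cycles with period 3.
For n ≥ 1, t(n) depends only on (n - 1) mod 3. (67 - 1) mod 3 = 0, so t(67) = t(1) = 46.

46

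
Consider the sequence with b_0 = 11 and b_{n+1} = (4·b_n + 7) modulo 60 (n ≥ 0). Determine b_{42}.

11

Listing terms: b_0 = 11, b_1 = 51, b_2 = 31, b_3 = 11.
The sequence repeats with period 3.
(42 - 0) mod 3 = 0, so b_{42} = b_0 = 11.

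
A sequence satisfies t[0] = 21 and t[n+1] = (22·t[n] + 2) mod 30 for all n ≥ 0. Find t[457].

Computing terms: t[0] = 21,  t[1] = 14,  t[2] = 10,  t[3] = 12,  t[4] = 26,  t[5] = 4,  t[6] = 0,  t[7] = 2,  t[8] = 16,  t[9] = 24,  t[10] = 20,  t[11] = 22,  t[12] = 6,  t[13] = 14.
Since t[13] = t[1] = 14, the sequence is eventually periodic: after a pre-period of length 1 it cycles with period 12.
For n ≥ 1, t[n] depends only on (n - 1) mod 12. (457 - 1) mod 12 = 0, so t[457] = t[1] = 14.

14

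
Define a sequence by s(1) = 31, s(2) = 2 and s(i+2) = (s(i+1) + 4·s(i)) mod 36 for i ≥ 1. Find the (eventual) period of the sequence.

We have s(1) = 31; s(2) = 2; s(3) = 18; s(4) = 26; s(5) = 26; s(6) = 22; s(7) = 18; s(8) = 34; s(9) = 34; s(10) = 26; s(11) = 18; s(12) = 14; s(13) = 14; s(14) = 34; s(15) = 18; s(16) = 10; s(17) = 10; s(18) = 14; s(19) = 18; s(20) = 2; s(21) = 2; s(22) = 10; s(23) = 18; s(24) = 22; s(25) = 22; s(26) = 2; s(27) = 18.
Since (s(26), s(27)) = (s(2), s(3)) = (2, 18) (two consecutive terms determine the rest), the sequence is eventually periodic: after a pre-period of length 1 it cycles with period 24.

24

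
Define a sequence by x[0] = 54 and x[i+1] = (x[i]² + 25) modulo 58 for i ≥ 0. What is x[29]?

29

Computing terms: x[0] = 54,  x[1] = 41,  x[2] = 24,  x[3] = 21,  x[4] = 2,  x[5] = 29,  x[6] = 54.
The sequence repeats with period 6.
So x[29] = x[0 + ((29-0) mod 6)] = x[5] = 29.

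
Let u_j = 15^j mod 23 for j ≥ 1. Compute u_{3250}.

16

Computing terms: u_1 = 15; u_2 = 18; u_3 = 17; u_4 = 2; u_5 = 7; u_6 = 13; u_7 = 11; u_8 = 4; u_9 = 14; u_{10} = 3; u_{11} = 22; u_{12} = 8; u_{13} = 5; u_{14} = 6; u_{15} = 21; u_{16} = 16; u_{17} = 10; u_{18} = 12; u_{19} = 19; u_{20} = 9; u_{21} = 20; u_{22} = 1; u_{23} = 15.
Since u_{23} = u_1 = 15, the sequence is periodic with period 22.
(3250 - 1) mod 22 = 15, so u_{3250} = u_{16} = 16.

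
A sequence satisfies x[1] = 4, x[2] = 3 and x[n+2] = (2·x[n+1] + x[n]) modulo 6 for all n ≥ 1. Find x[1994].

3

Listing terms: x[1] = 4; x[2] = 3; x[3] = 4; x[4] = 5; x[5] = 2; x[6] = 3; x[7] = 2; x[8] = 1; x[9] = 4; x[10] = 3.
The sequence repeats with period 8.
So x[1994] = x[1 + ((1994-1) mod 8)] = x[2] = 3.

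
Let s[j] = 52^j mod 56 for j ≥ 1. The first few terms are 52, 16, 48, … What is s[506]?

Listing terms: s[1] = 52; s[2] = 16; s[3] = 48; s[4] = 32; s[5] = 40; s[6] = 8; s[7] = 24; s[8] = 16.
Since s[8] = s[2] = 16, the sequence is eventually periodic: after a pre-period of length 1 it cycles with period 6.
For j ≥ 2, s[j] depends only on (j - 2) mod 6. (506 - 2) mod 6 = 0, so s[506] = s[2] = 16.

16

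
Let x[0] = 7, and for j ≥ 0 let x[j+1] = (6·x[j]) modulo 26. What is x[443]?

x[0] = 7; x[1] = 16; x[2] = 18; x[3] = 4; x[4] = 24; x[5] = 14; x[6] = 6; x[7] = 10; x[8] = 8; x[9] = 22; x[10] = 2; x[11] = 12; x[12] = 20; x[13] = 16.
Since x[13] = x[1] = 16, the sequence is eventually periodic: after a pre-period of length 1 it cycles with period 12.
For j ≥ 1, x[j] depends only on (j - 1) mod 12. (443 - 1) mod 12 = 10, so x[443] = x[11] = 12.

12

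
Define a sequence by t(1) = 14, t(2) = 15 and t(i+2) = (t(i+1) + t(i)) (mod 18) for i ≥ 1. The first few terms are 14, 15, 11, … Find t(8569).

14

Computing terms: t(1) = 14, t(2) = 15, t(3) = 11, t(4) = 8, t(5) = 1, t(6) = 9, t(7) = 10, t(8) = 1, t(9) = 11, t(10) = 12, t(11) = 5, t(12) = 17, t(13) = 4, t(14) = 3, t(15) = 7, t(16) = 10, t(17) = 17, t(18) = 9, t(19) = 8, t(20) = 17, t(21) = 7, t(22) = 6, t(23) = 13, t(24) = 1, t(25) = 14, t(26) = 15.
The sequence repeats with period 24.
(8569 - 1) mod 24 = 0, so t(8569) = t(1) = 14.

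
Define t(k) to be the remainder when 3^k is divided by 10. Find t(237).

Listing terms: t(0) = 1; t(1) = 3; t(2) = 9; t(3) = 7; t(4) = 1.
Since t(4) = t(0) = 1, the sequence is periodic with period 4.
(237 - 0) mod 4 = 1, so t(237) = t(1) = 3.

3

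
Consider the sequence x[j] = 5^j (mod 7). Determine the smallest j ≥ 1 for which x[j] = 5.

1

x[0] = 1; x[1] = 5; x[2] = 4; x[3] = 6; x[4] = 2; x[5] = 3; x[6] = 1.
Since x[6] = x[0] = 1, the sequence is periodic with period 6.
The value 5 first appears (with j ≥ 1) at x[1].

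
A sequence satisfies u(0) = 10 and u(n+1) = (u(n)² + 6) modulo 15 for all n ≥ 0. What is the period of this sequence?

3

We have u(0) = 10; u(1) = 1; u(2) = 7; u(3) = 10.
The sequence repeats with period 3.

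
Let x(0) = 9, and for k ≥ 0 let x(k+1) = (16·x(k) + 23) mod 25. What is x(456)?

7

x(0) = 9, x(1) = 17, x(2) = 20, x(3) = 18, x(4) = 11, x(5) = 24, x(6) = 7, x(7) = 10, x(8) = 8, x(9) = 1, x(10) = 14, x(11) = 22, x(12) = 0, x(13) = 23, x(14) = 16, x(15) = 4, x(16) = 12, x(17) = 15, x(18) = 13, x(19) = 6, x(20) = 19, x(21) = 2, x(22) = 5, x(23) = 3, x(24) = 21, x(25) = 9.
Since x(25) = x(0) = 9, the sequence is periodic with period 25.
(456 - 0) mod 25 = 6, so x(456) = x(6) = 7.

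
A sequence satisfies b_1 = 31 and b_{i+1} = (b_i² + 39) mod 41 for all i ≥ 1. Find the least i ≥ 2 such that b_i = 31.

7

We have b_1 = 31,  b_2 = 16,  b_3 = 8,  b_4 = 21,  b_5 = 29,  b_6 = 19,  b_7 = 31.
The sequence repeats with period 6.
The value 31 next appears (with i ≥ 2) at b_7.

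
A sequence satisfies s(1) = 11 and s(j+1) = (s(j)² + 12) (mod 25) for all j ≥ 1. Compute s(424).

18

s(1) = 11; s(2) = 8; s(3) = 1; s(4) = 13; s(5) = 6; s(6) = 23; s(7) = 16; s(8) = 18; s(9) = 11.
The sequence repeats with period 8.
So s(424) = s(1 + ((424-1) mod 8)) = s(8) = 18.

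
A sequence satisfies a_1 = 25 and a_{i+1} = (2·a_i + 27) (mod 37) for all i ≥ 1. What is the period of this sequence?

Computing terms: a_1 = 25,  a_2 = 3,  a_3 = 33,  a_4 = 19,  a_5 = 28,  a_6 = 9,  a_7 = 8,  a_8 = 6,  a_9 = 2,  a_{10} = 31,  a_{11} = 15,  a_{12} = 20,  a_{13} = 30,  a_{14} = 13,  a_{15} = 16,  a_{16} = 22,  a_{17} = 34,  a_{18} = 21,  a_{19} = 32,  a_{20} = 17,  a_{21} = 24,  a_{22} = 1,  a_{23} = 29,  a_{24} = 11,  a_{25} = 12,  a_{26} = 14,  a_{27} = 18,  a_{28} = 26,  a_{29} = 5,  a_{30} = 0,  a_{31} = 27,  a_{32} = 7,  a_{33} = 4,  a_{34} = 35,  a_{35} = 23,  a_{36} = 36,  a_{37} = 25.
The sequence repeats with period 36.

36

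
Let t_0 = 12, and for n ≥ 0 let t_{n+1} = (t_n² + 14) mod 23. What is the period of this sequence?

3

Listing terms: t_0 = 12; t_1 = 20; t_2 = 0; t_3 = 14; t_4 = 3; t_5 = 0.
Since t_5 = t_2 = 0, the sequence is eventually periodic: after a pre-period of length 2 it cycles with period 3.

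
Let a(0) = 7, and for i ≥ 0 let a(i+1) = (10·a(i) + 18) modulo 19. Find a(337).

Listing terms: a(0) = 7; a(1) = 12; a(2) = 5; a(3) = 11; a(4) = 14; a(5) = 6; a(6) = 2; a(7) = 0; a(8) = 18; a(9) = 8; a(10) = 3; a(11) = 10; a(12) = 4; a(13) = 1; a(14) = 9; a(15) = 13; a(16) = 15; a(17) = 16; a(18) = 7.
The sequence repeats with period 18.
So a(337) = a(0 + ((337-0) mod 18)) = a(13) = 1.

1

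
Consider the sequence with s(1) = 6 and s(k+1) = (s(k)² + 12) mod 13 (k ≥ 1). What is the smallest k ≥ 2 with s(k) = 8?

5

We have s(1) = 6, s(2) = 9, s(3) = 2, s(4) = 3, s(5) = 8, s(6) = 11, s(7) = 3.
Since s(7) = s(4) = 3, the sequence is eventually periodic: after a pre-period of length 3 it cycles with period 3.
The value 8 first appears (with k ≥ 2) at s(5).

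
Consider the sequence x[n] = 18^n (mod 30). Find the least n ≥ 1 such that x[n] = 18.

1

x[0] = 1, x[1] = 18, x[2] = 24, x[3] = 12, x[4] = 6, x[5] = 18.
Since x[5] = x[1] = 18, the sequence is eventually periodic: after a pre-period of length 1 it cycles with period 4.
The value 18 first appears (with n ≥ 1) at x[1].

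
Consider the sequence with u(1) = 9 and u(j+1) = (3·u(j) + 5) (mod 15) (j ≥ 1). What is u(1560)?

Listing terms: u(1) = 9,  u(2) = 2,  u(3) = 11,  u(4) = 8,  u(5) = 14,  u(6) = 2.
Since u(6) = u(2) = 2, the sequence is eventually periodic: after a pre-period of length 1 it cycles with period 4.
For j ≥ 2, u(j) depends only on (j - 2) mod 4. (1560 - 2) mod 4 = 2, so u(1560) = u(4) = 8.

8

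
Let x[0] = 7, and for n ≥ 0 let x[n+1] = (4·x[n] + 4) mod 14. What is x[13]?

x[0] = 7, x[1] = 4, x[2] = 6, x[3] = 0, x[4] = 4.
Since x[4] = x[1] = 4, the sequence is eventually periodic: after a pre-period of length 1 it cycles with period 3.
For n ≥ 1, x[n] depends only on (n - 1) mod 3. (13 - 1) mod 3 = 0, so x[13] = x[1] = 4.

4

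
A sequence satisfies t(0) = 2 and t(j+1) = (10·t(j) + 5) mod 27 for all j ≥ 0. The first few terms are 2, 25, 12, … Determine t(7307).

t(0) = 2; t(1) = 25; t(2) = 12; t(3) = 17; t(4) = 13; t(5) = 0; t(6) = 5; t(7) = 1; t(8) = 15; t(9) = 20; t(10) = 16; t(11) = 3; t(12) = 8; t(13) = 4; t(14) = 18; t(15) = 23; t(16) = 19; t(17) = 6; t(18) = 11; t(19) = 7; t(20) = 21; t(21) = 26; t(22) = 22; t(23) = 9; t(24) = 14; t(25) = 10; t(26) = 24; t(27) = 2.
Since t(27) = t(0) = 2, the sequence is periodic with period 27.
(7307 - 0) mod 27 = 17, so t(7307) = t(17) = 6.

6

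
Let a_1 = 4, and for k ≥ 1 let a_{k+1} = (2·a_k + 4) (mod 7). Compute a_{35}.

5

Listing terms: a_1 = 4; a_2 = 5; a_3 = 0; a_4 = 4.
Since a_4 = a_1 = 4, the sequence is periodic with period 3.
(35 - 1) mod 3 = 1, so a_{35} = a_2 = 5.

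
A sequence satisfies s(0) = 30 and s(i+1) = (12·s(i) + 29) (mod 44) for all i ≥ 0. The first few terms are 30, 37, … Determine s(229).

Computing terms: s(0) = 30, s(1) = 37, s(2) = 33, s(3) = 29, s(4) = 25, s(5) = 21, s(6) = 17, s(7) = 13, s(8) = 9, s(9) = 5, s(10) = 1, s(11) = 41, s(12) = 37.
Since s(12) = s(1) = 37, the sequence is eventually periodic: after a pre-period of length 1 it cycles with period 11.
For i ≥ 1, s(i) depends only on (i - 1) mod 11. (229 - 1) mod 11 = 8, so s(229) = s(9) = 5.

5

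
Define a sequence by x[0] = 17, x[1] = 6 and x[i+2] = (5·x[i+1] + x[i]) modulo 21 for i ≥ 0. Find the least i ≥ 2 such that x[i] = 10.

3

Listing terms: x[0] = 17,  x[1] = 6,  x[2] = 5,  x[3] = 10,  x[4] = 13,  x[5] = 12,  x[6] = 10,  x[7] = 20,  x[8] = 5,  x[9] = 3,  x[10] = 20,  x[11] = 19,  x[12] = 10,  x[13] = 6,  x[14] = 19,  x[15] = 17,  x[16] = 20,  x[17] = 12,  x[18] = 17,  x[19] = 13,  x[20] = 19,  x[21] = 3,  x[22] = 13,  x[23] = 5,  x[24] = 17,  x[25] = 6.
The sequence repeats with period 24.
The value 10 first appears (with i ≥ 2) at x[3].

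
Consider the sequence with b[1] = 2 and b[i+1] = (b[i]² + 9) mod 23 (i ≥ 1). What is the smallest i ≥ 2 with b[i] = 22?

b[1] = 2; b[2] = 13; b[3] = 17; b[4] = 22; b[5] = 10; b[6] = 17.
Since b[6] = b[3] = 17, the sequence is eventually periodic: after a pre-period of length 2 it cycles with period 3.
The value 22 first appears (with i ≥ 2) at b[4].

4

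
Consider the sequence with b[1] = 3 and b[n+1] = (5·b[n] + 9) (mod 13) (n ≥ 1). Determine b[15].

b[1] = 3, b[2] = 11, b[3] = 12, b[4] = 4, b[5] = 3.
Since b[5] = b[1] = 3, the sequence is periodic with period 4.
(15 - 1) mod 4 = 2, so b[15] = b[3] = 12.

12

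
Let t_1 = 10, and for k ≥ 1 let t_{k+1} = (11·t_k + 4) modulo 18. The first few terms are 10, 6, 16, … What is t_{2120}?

t_1 = 10, t_2 = 6, t_3 = 16, t_4 = 0, t_5 = 4, t_6 = 12, t_7 = 10.
Since t_7 = t_1 = 10, the sequence is periodic with period 6.
(2120 - 1) mod 6 = 1, so t_{2120} = t_2 = 6.

6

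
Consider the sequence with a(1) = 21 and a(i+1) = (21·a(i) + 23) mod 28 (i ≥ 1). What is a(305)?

9

Computing terms: a(1) = 21, a(2) = 16, a(3) = 23, a(4) = 2, a(5) = 9, a(6) = 16.
Since a(6) = a(2) = 16, the sequence is eventually periodic: after a pre-period of length 1 it cycles with period 4.
For i ≥ 2, a(i) depends only on (i - 2) mod 4. (305 - 2) mod 4 = 3, so a(305) = a(5) = 9.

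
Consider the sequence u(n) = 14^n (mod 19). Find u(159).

12

We have u(0) = 1, u(1) = 14, u(2) = 6, u(3) = 8, u(4) = 17, u(5) = 10, u(6) = 7, u(7) = 3, u(8) = 4, u(9) = 18, u(10) = 5, u(11) = 13, u(12) = 11, u(13) = 2, u(14) = 9, u(15) = 12, u(16) = 16, u(17) = 15, u(18) = 1.
Since u(18) = u(0) = 1, the sequence is periodic with period 18.
(159 - 0) mod 18 = 15, so u(159) = u(15) = 12.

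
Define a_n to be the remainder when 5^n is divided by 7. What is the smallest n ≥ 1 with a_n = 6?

3

Listing terms: a_0 = 1; a_1 = 5; a_2 = 4; a_3 = 6; a_4 = 2; a_5 = 3; a_6 = 1.
Since a_6 = a_0 = 1, the sequence is periodic with period 6.
The value 6 first appears (with n ≥ 1) at a_3.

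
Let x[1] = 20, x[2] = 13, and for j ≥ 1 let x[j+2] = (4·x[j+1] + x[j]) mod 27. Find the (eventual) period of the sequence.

x[1] = 20; x[2] = 13; x[3] = 18; x[4] = 4; x[5] = 7; x[6] = 5; x[7] = 0; x[8] = 5; x[9] = 20; x[10] = 4; x[11] = 9; x[12] = 13; x[13] = 7; x[14] = 14; x[15] = 9; x[16] = 23; x[17] = 20; x[18] = 22; x[19] = 0; x[20] = 22; x[21] = 7; x[22] = 23; x[23] = 18; x[24] = 14; x[25] = 20; x[26] = 13.
Since (x[25], x[26]) = (x[1], x[2]) = (20, 13) (two consecutive terms determine the rest), the sequence is periodic with period 24.

24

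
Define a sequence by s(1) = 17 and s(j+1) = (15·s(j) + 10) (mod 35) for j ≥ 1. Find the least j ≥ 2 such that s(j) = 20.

2

Computing terms: s(1) = 17,  s(2) = 20,  s(3) = 30,  s(4) = 5,  s(5) = 15,  s(6) = 25,  s(7) = 0,  s(8) = 10,  s(9) = 20.
Since s(9) = s(2) = 20, the sequence is eventually periodic: after a pre-period of length 1 it cycles with period 7.
The value 20 first appears (with j ≥ 2) at s(2).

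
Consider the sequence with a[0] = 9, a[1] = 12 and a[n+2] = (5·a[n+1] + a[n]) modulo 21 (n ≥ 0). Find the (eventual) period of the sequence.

Computing terms: a[0] = 9,  a[1] = 12,  a[2] = 6,  a[3] = 0,  a[4] = 6,  a[5] = 9,  a[6] = 9,  a[7] = 12.
The sequence repeats with period 6.

6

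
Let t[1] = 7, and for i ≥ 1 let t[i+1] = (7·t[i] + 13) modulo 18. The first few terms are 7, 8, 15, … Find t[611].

Listing terms: t[1] = 7, t[2] = 8, t[3] = 15, t[4] = 10, t[5] = 11, t[6] = 0, t[7] = 13, t[8] = 14, t[9] = 3, t[10] = 16, t[11] = 17, t[12] = 6, t[13] = 1, t[14] = 2, t[15] = 9, t[16] = 4, t[17] = 5, t[18] = 12, t[19] = 7.
The sequence repeats with period 18.
(611 - 1) mod 18 = 16, so t[611] = t[17] = 5.

5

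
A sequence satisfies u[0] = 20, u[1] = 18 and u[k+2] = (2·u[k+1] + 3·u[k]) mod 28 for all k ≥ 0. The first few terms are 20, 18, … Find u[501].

Listing terms: u[0] = 20; u[1] = 18; u[2] = 12; u[3] = 22; u[4] = 24; u[5] = 2; u[6] = 20; u[7] = 18.
Since (u[6], u[7]) = (u[0], u[1]) = (20, 18) (two consecutive terms determine the rest), the sequence is periodic with period 6.
(501 - 0) mod 6 = 3, so u[501] = u[3] = 22.

22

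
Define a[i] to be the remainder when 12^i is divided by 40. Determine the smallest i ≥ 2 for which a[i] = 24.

2

We have a[1] = 12,  a[2] = 24,  a[3] = 8,  a[4] = 16,  a[5] = 32,  a[6] = 24.
Since a[6] = a[2] = 24, the sequence is eventually periodic: after a pre-period of length 1 it cycles with period 4.
The value 24 first appears (with i ≥ 2) at a[2].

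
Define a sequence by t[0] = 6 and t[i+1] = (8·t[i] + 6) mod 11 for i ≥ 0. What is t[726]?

4

We have t[0] = 6, t[1] = 10, t[2] = 9, t[3] = 1, t[4] = 3, t[5] = 8, t[6] = 4, t[7] = 5, t[8] = 2, t[9] = 0, t[10] = 6.
Since t[10] = t[0] = 6, the sequence is periodic with period 10.
So t[726] = t[0 + ((726-0) mod 10)] = t[6] = 4.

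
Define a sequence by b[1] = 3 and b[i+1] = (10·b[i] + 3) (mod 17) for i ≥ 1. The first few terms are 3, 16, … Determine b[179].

10

b[1] = 3; b[2] = 16; b[3] = 10; b[4] = 1; b[5] = 13; b[6] = 14; b[7] = 7; b[8] = 5; b[9] = 2; b[10] = 6; b[11] = 12; b[12] = 4; b[13] = 9; b[14] = 8; b[15] = 15; b[16] = 0; b[17] = 3.
Since b[17] = b[1] = 3, the sequence is periodic with period 16.
So b[179] = b[1 + ((179-1) mod 16)] = b[3] = 10.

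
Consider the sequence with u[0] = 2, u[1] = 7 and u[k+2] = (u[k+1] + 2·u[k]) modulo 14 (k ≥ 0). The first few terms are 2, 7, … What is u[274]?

Listing terms: u[0] = 2, u[1] = 7, u[2] = 11, u[3] = 11, u[4] = 5, u[5] = 13, u[6] = 9, u[7] = 7, u[8] = 11.
Since (u[7], u[8]) = (u[1], u[2]) = (7, 11) (two consecutive terms determine the rest), the sequence is eventually periodic: after a pre-period of length 1 it cycles with period 6.
For k ≥ 1, u[k] depends only on (k - 1) mod 6. (274 - 1) mod 6 = 3, so u[274] = u[4] = 5.

5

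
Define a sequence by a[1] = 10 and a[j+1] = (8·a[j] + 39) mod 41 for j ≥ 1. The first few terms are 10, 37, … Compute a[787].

Listing terms: a[1] = 10; a[2] = 37; a[3] = 7; a[4] = 13; a[5] = 20; a[6] = 35; a[7] = 32; a[8] = 8; a[9] = 21; a[10] = 2; a[11] = 14; a[12] = 28; a[13] = 17; a[14] = 11; a[15] = 4; a[16] = 30; a[17] = 33; a[18] = 16; a[19] = 3; a[20] = 22; a[21] = 10.
Since a[21] = a[1] = 10, the sequence is periodic with period 20.
So a[787] = a[1 + ((787-1) mod 20)] = a[7] = 32.

32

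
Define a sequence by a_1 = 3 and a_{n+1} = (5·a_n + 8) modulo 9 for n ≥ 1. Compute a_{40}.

2

Listing terms: a_1 = 3,  a_2 = 5,  a_3 = 6,  a_4 = 2,  a_5 = 0,  a_6 = 8,  a_7 = 3.
Since a_7 = a_1 = 3, the sequence is periodic with period 6.
So a_{40} = a_{1 + ((40-1) mod 6)} = a_4 = 2.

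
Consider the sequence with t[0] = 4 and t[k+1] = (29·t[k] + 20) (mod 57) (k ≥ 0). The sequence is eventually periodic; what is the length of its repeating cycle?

18

We have t[0] = 4; t[1] = 22; t[2] = 31; t[3] = 7; t[4] = 52; t[5] = 46; t[6] = 43; t[7] = 13; t[8] = 55; t[9] = 19; t[10] = 1; t[11] = 49; t[12] = 16; t[13] = 28; t[14] = 34; t[15] = 37; t[16] = 10; t[17] = 25; t[18] = 4.
Since t[18] = t[0] = 4, the sequence is periodic with period 18.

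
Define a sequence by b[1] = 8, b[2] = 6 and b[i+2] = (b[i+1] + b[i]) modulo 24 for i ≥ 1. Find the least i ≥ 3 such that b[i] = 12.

Listing terms: b[1] = 8; b[2] = 6; b[3] = 14; b[4] = 20; b[5] = 10; b[6] = 6; b[7] = 16; b[8] = 22; b[9] = 14; b[10] = 12; b[11] = 2; b[12] = 14; b[13] = 16; b[14] = 6; b[15] = 22; b[16] = 4; b[17] = 2; b[18] = 6; b[19] = 8; b[20] = 14; b[21] = 22; b[22] = 12; b[23] = 10; b[24] = 22; b[25] = 8; b[26] = 6.
The sequence repeats with period 24.
The value 12 first appears (with i ≥ 3) at b[10].

10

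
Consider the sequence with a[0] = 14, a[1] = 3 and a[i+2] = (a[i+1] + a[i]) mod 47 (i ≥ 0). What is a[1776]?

Computing terms: a[0] = 14; a[1] = 3; a[2] = 17; a[3] = 20; a[4] = 37; a[5] = 10; a[6] = 0; a[7] = 10; a[8] = 10; a[9] = 20; a[10] = 30; a[11] = 3; a[12] = 33; a[13] = 36; a[14] = 22; a[15] = 11; a[16] = 33; a[17] = 44; a[18] = 30; a[19] = 27; a[20] = 10; a[21] = 37; a[22] = 0; a[23] = 37; a[24] = 37; a[25] = 27; a[26] = 17; a[27] = 44; a[28] = 14; a[29] = 11; a[30] = 25; a[31] = 36; a[32] = 14; a[33] = 3.
Since (a[32], a[33]) = (a[0], a[1]) = (14, 3) (two consecutive terms determine the rest), the sequence is periodic with period 32.
(1776 - 0) mod 32 = 16, so a[1776] = a[16] = 33.

33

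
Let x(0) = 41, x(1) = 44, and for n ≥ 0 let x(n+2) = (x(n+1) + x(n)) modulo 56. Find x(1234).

22

We have x(0) = 41,  x(1) = 44,  x(2) = 29,  x(3) = 17,  x(4) = 46,  x(5) = 7,  x(6) = 53,  x(7) = 4,  x(8) = 1,  x(9) = 5,  x(10) = 6,  x(11) = 11,  x(12) = 17,  x(13) = 28,  x(14) = 45,  x(15) = 17,  x(16) = 6,  x(17) = 23,  x(18) = 29,  x(19) = 52,  x(20) = 25,  x(21) = 21,  x(22) = 46,  x(23) = 11,  x(24) = 1,  x(25) = 12,  x(26) = 13,  x(27) = 25,  x(28) = 38,  x(29) = 7,  x(30) = 45,  x(31) = 52,  x(32) = 41,  x(33) = 37,  x(34) = 22,  x(35) = 3,  x(36) = 25,  x(37) = 28,  x(38) = 53,  x(39) = 25,  x(40) = 22,  x(41) = 47,  x(42) = 13,  x(43) = 4,  x(44) = 17,  x(45) = 21,  x(46) = 38,  x(47) = 3,  x(48) = 41,  x(49) = 44.
The sequence repeats with period 48.
So x(1234) = x(0 + ((1234-0) mod 48)) = x(34) = 22.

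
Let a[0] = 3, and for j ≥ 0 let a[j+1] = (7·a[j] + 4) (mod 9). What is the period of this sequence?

9

Computing terms: a[0] = 3, a[1] = 7, a[2] = 8, a[3] = 6, a[4] = 1, a[5] = 2, a[6] = 0, a[7] = 4, a[8] = 5, a[9] = 3.
The sequence repeats with period 9.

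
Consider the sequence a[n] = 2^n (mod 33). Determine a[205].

32

We have a[1] = 2, a[2] = 4, a[3] = 8, a[4] = 16, a[5] = 32, a[6] = 31, a[7] = 29, a[8] = 25, a[9] = 17, a[10] = 1, a[11] = 2.
Since a[11] = a[1] = 2, the sequence is periodic with period 10.
So a[205] = a[1 + ((205-1) mod 10)] = a[5] = 32.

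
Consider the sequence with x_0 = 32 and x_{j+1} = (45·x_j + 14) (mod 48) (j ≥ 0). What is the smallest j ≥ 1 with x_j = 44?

6

Computing terms: x_0 = 32; x_1 = 14; x_2 = 20; x_3 = 2; x_4 = 8; x_5 = 38; x_6 = 44; x_7 = 26; x_8 = 32.
The sequence repeats with period 8.
The value 44 first appears (with j ≥ 1) at x_6.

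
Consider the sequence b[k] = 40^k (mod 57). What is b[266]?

25

Listing terms: b[0] = 1,  b[1] = 40,  b[2] = 4,  b[3] = 46,  b[4] = 16,  b[5] = 13,  b[6] = 7,  b[7] = 52,  b[8] = 28,  b[9] = 37,  b[10] = 55,  b[11] = 34,  b[12] = 49,  b[13] = 22,  b[14] = 25,  b[15] = 31,  b[16] = 43,  b[17] = 10,  b[18] = 1.
The sequence repeats with period 18.
So b[266] = b[0 + ((266-0) mod 18)] = b[14] = 25.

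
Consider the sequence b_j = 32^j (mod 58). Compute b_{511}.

We have b_0 = 1, b_1 = 32, b_2 = 38, b_3 = 56, b_4 = 52, b_5 = 40, b_6 = 4, b_7 = 12, b_8 = 36, b_9 = 50, b_{10} = 34, b_{11} = 44, b_{12} = 16, b_{13} = 48, b_{14} = 28, b_{15} = 26, b_{16} = 20, b_{17} = 2, b_{18} = 6, b_{19} = 18, b_{20} = 54, b_{21} = 46, b_{22} = 22, b_{23} = 8, b_{24} = 24, b_{25} = 14, b_{26} = 42, b_{27} = 10, b_{28} = 30, b_{29} = 32.
Since b_{29} = b_1 = 32, the sequence is eventually periodic: after a pre-period of length 1 it cycles with period 28.
For j ≥ 1, b_j depends only on (j - 1) mod 28. (511 - 1) mod 28 = 6, so b_{511} = b_7 = 12.

12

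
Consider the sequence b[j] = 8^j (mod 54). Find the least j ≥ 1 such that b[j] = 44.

5

We have b[0] = 1, b[1] = 8, b[2] = 10, b[3] = 26, b[4] = 46, b[5] = 44, b[6] = 28, b[7] = 8.
Since b[7] = b[1] = 8, the sequence is eventually periodic: after a pre-period of length 1 it cycles with period 6.
The value 44 first appears (with j ≥ 1) at b[5].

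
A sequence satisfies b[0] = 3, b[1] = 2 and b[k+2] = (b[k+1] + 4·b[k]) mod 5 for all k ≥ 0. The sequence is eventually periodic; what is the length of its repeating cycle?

6

Computing terms: b[0] = 3; b[1] = 2; b[2] = 4; b[3] = 2; b[4] = 3; b[5] = 1; b[6] = 3; b[7] = 2.
Since (b[6], b[7]) = (b[0], b[1]) = (3, 2) (two consecutive terms determine the rest), the sequence is periodic with period 6.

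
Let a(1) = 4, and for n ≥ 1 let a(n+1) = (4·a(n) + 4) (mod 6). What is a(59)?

2

We have a(1) = 4, a(2) = 2, a(3) = 0, a(4) = 4.
Since a(4) = a(1) = 4, the sequence is periodic with period 3.
So a(59) = a(1 + ((59-1) mod 3)) = a(2) = 2.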